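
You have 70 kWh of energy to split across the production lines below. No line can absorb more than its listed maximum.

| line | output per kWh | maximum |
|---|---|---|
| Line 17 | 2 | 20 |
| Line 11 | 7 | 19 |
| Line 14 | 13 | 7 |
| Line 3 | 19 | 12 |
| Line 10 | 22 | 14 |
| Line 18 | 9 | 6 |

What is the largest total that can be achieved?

838

Order the production lines by output per kWh: Line 10 22 > Line 3 19 > Line 14 13 > Line 18 9 > Line 11 7 > Line 17 2.
Give Line 10 14 to hit its cap of 14 — 56 left.
Line 3: +12 to 12 (cap) — 44 left.
Line 14: +7 to 7 (cap) — 37 left.
Give Line 18 6 to hit its cap of 6 — 31 left.
Line 11: +19 to 19 (cap) — 12 left.
Only 12 left; Line 17 takes them to reach 12.
Total = 2×12 + 7×19 + 13×7 + 19×12 + 22×14 + 9×6 = 838.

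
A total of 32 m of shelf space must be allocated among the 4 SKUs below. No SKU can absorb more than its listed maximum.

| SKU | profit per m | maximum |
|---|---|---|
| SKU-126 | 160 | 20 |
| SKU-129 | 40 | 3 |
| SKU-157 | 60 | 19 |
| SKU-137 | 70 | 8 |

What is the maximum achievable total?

Rank by profit per m: SKU-126 160 > SKU-137 70 > SKU-157 60 > SKU-129 40.
SKU-126 takes 20 to reach its cap of 20 → 12 left.
Give SKU-137 8 to hit its cap of 8 → 4 left.
Only 4 left; SKU-157 takes them to reach 4.
Total = 160×20 + 60×4 + 70×8 = 4000.

4000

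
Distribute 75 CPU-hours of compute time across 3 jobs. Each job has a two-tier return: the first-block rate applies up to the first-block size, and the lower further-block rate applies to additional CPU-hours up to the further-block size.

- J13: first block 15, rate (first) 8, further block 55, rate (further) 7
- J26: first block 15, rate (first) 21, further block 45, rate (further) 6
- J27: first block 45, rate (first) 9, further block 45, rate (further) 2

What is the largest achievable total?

840

Order all 6 blocks by rate: J26/first 21 > J27/first 9 > J13/first 8 > J13/second 7 > J26/second 6 > J27/second 2.
J26/first (21): +15 → 60 left.
J27 first at 9: fill all 45 → 15 left.
J13/first (8): +15 → 0 left.
Total = 21×15 + 9×45 + 8×15 = 840.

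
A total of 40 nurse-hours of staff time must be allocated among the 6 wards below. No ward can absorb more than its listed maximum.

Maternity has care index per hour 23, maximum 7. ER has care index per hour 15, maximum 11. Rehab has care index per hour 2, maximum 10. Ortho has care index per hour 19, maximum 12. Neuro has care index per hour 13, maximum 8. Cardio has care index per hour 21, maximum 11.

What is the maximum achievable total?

770

Highest care index per hour first: Maternity 23 > Cardio 21 > Ortho 19 > ER 15 > Neuro 13 > Rehab 2.
Maternity takes 7 to reach its cap of 7 — 33 left.
Cardio: +11 to 11 (cap) — 22 left.
Ortho: +12 to 12 (cap) — 10 left.
ER: +10 (room for 11) → 10. Pool exhausted.
Total = 23×7 + 15×10 + 19×12 + 21×11 = 770.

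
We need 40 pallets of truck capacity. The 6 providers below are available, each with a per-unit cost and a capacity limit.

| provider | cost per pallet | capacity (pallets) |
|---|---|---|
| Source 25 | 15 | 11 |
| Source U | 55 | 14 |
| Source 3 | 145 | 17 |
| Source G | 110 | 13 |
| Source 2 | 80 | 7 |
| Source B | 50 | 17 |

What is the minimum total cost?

Use providers in increasing cost order.
Take 11 from Source 25 at 15 ; need 29 more.
Source B at 50: take all 17 pallets ; 12 still needed.
Source U at 55: take 12 of its 14 ; requirement met.
Source 2, Source G, Source 3: unused.
Cost = 11×15 + 17×50 + 12×55 = 1675.

1675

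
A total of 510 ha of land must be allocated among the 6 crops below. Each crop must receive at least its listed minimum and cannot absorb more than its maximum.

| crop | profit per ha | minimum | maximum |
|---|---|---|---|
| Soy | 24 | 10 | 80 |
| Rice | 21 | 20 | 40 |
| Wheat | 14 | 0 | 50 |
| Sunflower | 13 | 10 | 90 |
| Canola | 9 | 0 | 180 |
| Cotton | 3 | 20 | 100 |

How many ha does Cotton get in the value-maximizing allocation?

Meeting every minimum uses 10+20+0+10+0+20 = 60 ha, leaving 450.
Order the crops by profit per ha: Soy 24 > Rice 21 > Wheat 14 > Sunflower 13 > Canola 9 > Cotton 3.
Soy: +70 to 80 (cap) — 380 left.
Rice: +20 to 40 (cap) — 360 left.
Wheat: +50 to 50 (cap) — 310 left.
Give Sunflower 80 more to hit its cap of 90 — 230 left.
Give Canola 180 more to hit its cap of 180 — 50 left.
Cotton: +50 (room for 80) → 70. Pool exhausted.

70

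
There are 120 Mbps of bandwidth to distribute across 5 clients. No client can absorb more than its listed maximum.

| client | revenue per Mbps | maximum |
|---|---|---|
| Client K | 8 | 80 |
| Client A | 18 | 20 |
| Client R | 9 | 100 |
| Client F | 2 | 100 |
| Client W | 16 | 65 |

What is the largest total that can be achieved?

Order the clients by revenue per Mbps: Client A 18 > Client W 16 > Client R 9 > Client K 8 > Client F 2.
Client A takes 20 to reach its cap of 20 — 100 left.
Client W: +65 to 65 (cap) — 35 left.
Only 35 left; Client R takes them to reach 35.
Total = 18×20 + 9×35 + 16×65 = 1715.

1715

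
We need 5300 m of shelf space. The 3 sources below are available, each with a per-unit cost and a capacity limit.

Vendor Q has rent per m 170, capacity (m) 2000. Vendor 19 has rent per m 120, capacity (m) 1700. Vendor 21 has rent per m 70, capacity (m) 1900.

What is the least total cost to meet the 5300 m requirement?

Use sources in increasing cost order.
Take 1900 from Vendor 21 at 70 ; need 3400 more.
Take 1700 from Vendor 19 at 120 ; need 1700 more.
Vendor Q (170): take the remaining 1700 ; done.
Cost = 1900×70 + 1700×120 + 1700×170 = 626000.

626000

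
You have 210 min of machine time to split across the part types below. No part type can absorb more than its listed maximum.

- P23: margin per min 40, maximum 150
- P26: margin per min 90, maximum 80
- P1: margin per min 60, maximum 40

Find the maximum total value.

Rank by margin per min: P26 90 > P1 60 > P23 40.
P26 takes 80 to reach its cap of 80 ; 130 left.
Give P1 40 to hit its cap of 40 ; 90 left.
Only 90 left; P23 takes them to reach 90.
Total = 40×90 + 90×80 + 60×40 = 13200.

13200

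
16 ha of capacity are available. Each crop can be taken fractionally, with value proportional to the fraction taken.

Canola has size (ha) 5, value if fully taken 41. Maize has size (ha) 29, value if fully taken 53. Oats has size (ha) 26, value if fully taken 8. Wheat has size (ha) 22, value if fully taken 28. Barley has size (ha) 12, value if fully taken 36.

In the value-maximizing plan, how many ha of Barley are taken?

11

Rank by value-to-size ratio: Canola 41/5≈8.2, Barley 36/12≈3, Maize 53/29≈1.83, Wheat 28/22≈1.27, Oats 8/26≈0.308.
Canola: take in full, 5 ha for value 41 — 11 left.
Fill the last 11 ha with part of Barley: 11/12 of it earns 33.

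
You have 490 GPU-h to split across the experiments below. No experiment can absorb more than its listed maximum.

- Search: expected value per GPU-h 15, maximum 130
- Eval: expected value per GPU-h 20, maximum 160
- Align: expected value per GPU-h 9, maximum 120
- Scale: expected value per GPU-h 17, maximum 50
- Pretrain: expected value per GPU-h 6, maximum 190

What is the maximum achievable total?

7260

Order the experiments by expected value per GPU-h: Eval 20 > Scale 17 > Search 15 > Align 9 > Pretrain 6.
Eval takes 160 to reach its cap of 160 → 330 left.
Scale takes 50 to reach its cap of 50 → 280 left.
Give Search 130 to hit its cap of 130 → 150 left.
Align: +120 to 120 (cap) → 30 left.
Only 30 left; Pretrain takes them to reach 30.
Total = 15×130 + 20×160 + 9×120 + 17×50 + 6×30 = 7260.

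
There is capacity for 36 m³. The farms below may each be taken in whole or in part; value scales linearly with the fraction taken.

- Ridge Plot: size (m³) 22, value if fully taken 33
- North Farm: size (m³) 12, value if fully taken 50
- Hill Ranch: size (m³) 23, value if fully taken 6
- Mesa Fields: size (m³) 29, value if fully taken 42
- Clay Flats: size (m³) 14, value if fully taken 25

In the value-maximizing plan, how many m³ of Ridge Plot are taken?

10

Rank by value-to-size ratio: North Farm 50/12≈4.17, Clay Flats 25/14≈1.79, Ridge Plot 33/22≈1.5, Mesa Fields 42/29≈1.45, Hill Ranch 6/23≈0.261.
All 12 m³ of North Farm fit (value 50) ; 24 remain.
Clay Flats: take in full, 14 m³ for value 25 ; 10 left.
Only 10 m³ remain; take 10/22 of Ridge Plot for value 33×10/22 = 15.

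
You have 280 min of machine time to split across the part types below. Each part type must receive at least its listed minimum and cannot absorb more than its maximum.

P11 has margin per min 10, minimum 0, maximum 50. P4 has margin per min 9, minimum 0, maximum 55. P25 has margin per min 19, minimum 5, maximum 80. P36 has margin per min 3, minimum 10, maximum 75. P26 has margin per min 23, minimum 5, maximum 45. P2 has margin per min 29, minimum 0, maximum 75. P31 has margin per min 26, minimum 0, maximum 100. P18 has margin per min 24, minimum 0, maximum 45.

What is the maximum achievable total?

7015

Meeting every minimum uses 0+0+5+10+5+0+0+0 = 20 min, leaving 260.
Order the part types by margin per min: P2 29 > P31 26 > P18 24 > P26 23 > P25 19 > P11 10 > P4 9 > P36 3.
P2: +75 to 75 (cap) → 185 left.
P31: +100 to 100 (cap) → 85 left.
P18 takes 45 more to reach its cap of 45 → 40 left.
P26 takes 40 more to reach its cap of 45 → 0 left.
Total = 19×5 + 3×10 + 23×45 + 29×75 + 26×100 + 24×45 = 7015.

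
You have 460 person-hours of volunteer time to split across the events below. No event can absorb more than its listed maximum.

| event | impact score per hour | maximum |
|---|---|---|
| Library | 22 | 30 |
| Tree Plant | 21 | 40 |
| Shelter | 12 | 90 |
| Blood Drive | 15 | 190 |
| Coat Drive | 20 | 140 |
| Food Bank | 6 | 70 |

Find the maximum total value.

7870

Order the events by impact score per hour: Library 22 > Tree Plant 21 > Coat Drive 20 > Blood Drive 15 > Shelter 12 > Food Bank 6.
Library takes 30 to reach its cap of 30 ; 430 left.
Give Tree Plant 40 to hit its cap of 40 ; 390 left.
Give Coat Drive 140 to hit its cap of 140 ; 250 left.
Give Blood Drive 190 to hit its cap of 190 ; 60 left.
Shelter has room for 90 but only 60 remain, so it gets 60.
Total = 22×30 + 21×40 + 12×60 + 15×190 + 20×140 = 7870.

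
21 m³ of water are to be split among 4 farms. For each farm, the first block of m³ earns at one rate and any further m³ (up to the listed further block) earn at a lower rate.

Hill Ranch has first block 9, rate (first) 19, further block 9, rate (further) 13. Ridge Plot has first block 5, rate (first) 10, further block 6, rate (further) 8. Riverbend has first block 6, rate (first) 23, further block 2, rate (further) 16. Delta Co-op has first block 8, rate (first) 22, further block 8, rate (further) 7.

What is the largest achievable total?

Order all 8 blocks by rate: Riverbend/T1 23 > Delta Co-op/T1 22 > Hill Ranch/T1 19 > Riverbend/T2 16 > Hill Ranch/T2 13 > Ridge Plot/T1 10 > Ridge Plot/T2 8 > Delta Co-op/T2 7.
Riverbend/T1 (23): +6 → 15 left.
Fill Delta Co-op T1 block (8 at 22) → 7 left.
Hill Ranch T1 at 19: only 7 left, fill 7.
Total = 23×6 + 22×8 + 19×7 = 447.

447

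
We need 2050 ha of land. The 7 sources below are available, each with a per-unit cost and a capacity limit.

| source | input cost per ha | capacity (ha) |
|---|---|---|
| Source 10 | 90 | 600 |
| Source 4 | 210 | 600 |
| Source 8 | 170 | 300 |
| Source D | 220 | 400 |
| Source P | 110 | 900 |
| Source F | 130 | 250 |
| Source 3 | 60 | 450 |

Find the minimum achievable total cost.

193000

Cheapest first:
Take 450 from Source 3 at 60 — need 1600 more.
Source 10 at 90: take all 600 ha — 1000 still needed.
Take 900 from Source P at 110 — need 100 more.
Take 100 from Source F at 130 to finish.
Source 8, Source 4, Source D: unused.
Cost = 450×60 + 600×90 + 900×110 + 100×130 = 193000.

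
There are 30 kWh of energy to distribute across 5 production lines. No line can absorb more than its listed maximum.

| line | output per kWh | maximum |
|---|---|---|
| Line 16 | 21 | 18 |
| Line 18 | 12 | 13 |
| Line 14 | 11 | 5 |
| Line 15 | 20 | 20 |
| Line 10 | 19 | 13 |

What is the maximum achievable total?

Order the production lines by output per kWh: Line 16 21 > Line 15 20 > Line 10 19 > Line 18 12 > Line 14 11.
Give Line 16 18 to hit its cap of 18 ; 12 left.
Only 12 left; Line 15 takes them to reach 12.
Total = 21×18 + 20×12 = 618.

618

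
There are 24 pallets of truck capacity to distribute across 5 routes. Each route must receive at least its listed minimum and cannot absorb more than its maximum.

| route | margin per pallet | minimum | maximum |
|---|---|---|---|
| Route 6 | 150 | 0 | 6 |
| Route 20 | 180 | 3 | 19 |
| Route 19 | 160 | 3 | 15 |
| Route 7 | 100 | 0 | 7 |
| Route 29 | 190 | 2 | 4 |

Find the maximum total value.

Meeting every minimum uses 0+3+3+0+2 = 8 pallets, leaving 16.
Rank by margin per pallet: Route 29 190 > Route 20 180 > Route 19 160 > Route 6 150 > Route 7 100.
Route 29: +2 to 4 (cap) → 14 left.
Route 20: +14 (room for 16) → 17. Pool exhausted.
Total = 180×17 + 160×3 + 190×4 = 4300.

4300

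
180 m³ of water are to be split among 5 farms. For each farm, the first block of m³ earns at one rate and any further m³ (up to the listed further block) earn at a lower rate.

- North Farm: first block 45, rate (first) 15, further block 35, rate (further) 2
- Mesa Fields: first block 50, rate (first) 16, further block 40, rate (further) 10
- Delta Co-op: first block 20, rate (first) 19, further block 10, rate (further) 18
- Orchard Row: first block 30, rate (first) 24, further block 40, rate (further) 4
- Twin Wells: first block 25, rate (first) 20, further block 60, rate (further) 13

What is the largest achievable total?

3255

Order all 10 blocks by rate: Orchard Row/first 24 > Twin Wells/first 20 > Delta Co-op/first 19 > Delta Co-op/second 18 > Mesa Fields/first 16 > North Farm/first 15 > Twin Wells/second 13 > Mesa Fields/second 10 > Orchard Row/second 4 > North Farm/second 2.
Fill Orchard Row first block (30 at 24) → 150 left.
Fill Twin Wells first block (25 at 20) → 125 left.
Delta Co-op first at 19: fill all 20 → 105 left.
Delta Co-op/second (18): +10 → 95 left.
Fill Mesa Fields first block (50 at 16) → 45 left.
Fill North Farm first block (45 at 15) → 0 left.
Total = 24×30 + 20×25 + 19×20 + 18×10 + 16×50 + 15×45 = 3255.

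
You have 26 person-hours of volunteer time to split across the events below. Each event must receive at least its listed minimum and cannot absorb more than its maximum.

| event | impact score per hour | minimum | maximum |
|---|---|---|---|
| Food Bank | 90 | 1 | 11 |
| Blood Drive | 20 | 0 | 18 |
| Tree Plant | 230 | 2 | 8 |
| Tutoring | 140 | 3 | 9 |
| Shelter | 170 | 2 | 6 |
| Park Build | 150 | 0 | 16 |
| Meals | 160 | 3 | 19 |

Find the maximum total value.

Meeting every minimum uses 1+0+2+3+2+0+3 = 11 person-hours, leaving 15.
Highest impact score per hour first: Tree Plant 230 > Shelter 170 > Meals 160 > Park Build 150 > Tutoring 140 > Food Bank 90 > Blood Drive 20.
Tree Plant takes 6 more to reach its cap of 8 — 9 left.
Give Shelter 4 more to hit its cap of 6 — 5 left.
Only 5 left; Meals takes them to reach 8.
Total = 90×1 + 230×8 + 140×3 + 170×6 + 160×8 = 4650.

4650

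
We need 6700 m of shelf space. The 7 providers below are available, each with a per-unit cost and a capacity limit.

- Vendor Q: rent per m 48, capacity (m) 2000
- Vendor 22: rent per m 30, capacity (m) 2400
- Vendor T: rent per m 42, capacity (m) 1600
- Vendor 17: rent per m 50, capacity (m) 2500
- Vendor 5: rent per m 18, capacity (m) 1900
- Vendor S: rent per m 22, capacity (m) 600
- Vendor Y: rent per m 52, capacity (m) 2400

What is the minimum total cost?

196200

Cheapest first:
Take 1900 from Vendor 5 at 18 ; need 4800 more.
Vendor S at 22: take all 600 m ; 4200 still needed.
Vendor 22 at 30: take all 2400 m ; 1800 still needed.
Vendor T at 42: take all 1600 m ; 200 still needed.
Vendor Q (48): take the remaining 200 ; done.
Vendor 17, Vendor Y: unused.
Cost = 1900×18 + 600×22 + 2400×30 + 1600×42 + 200×48 = 196200.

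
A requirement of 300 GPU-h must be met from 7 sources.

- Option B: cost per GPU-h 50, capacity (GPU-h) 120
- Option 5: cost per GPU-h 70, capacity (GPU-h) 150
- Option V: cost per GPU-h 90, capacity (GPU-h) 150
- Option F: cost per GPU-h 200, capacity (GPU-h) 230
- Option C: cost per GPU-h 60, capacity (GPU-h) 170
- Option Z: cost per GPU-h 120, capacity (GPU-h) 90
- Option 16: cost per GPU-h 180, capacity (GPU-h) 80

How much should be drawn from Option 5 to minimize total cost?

10

Use sources in increasing cost order.
Take 120 from Option B at 50 → need 180 more.
Take 170 from Option C at 60 → need 10 more.
Option 5 at 70: take 10 of its 150 → requirement met.
Option V, Option Z, Option 16, Option F: unused.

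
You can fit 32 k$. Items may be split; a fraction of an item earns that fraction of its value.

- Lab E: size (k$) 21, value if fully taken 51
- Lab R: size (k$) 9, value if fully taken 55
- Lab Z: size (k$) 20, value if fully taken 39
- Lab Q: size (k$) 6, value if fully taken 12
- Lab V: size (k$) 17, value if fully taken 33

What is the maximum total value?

110

Rank by value-to-size ratio: Lab R 55/9≈6.11, Lab E 51/21≈2.43, Lab Q 12/6≈2, Lab Z 39/20≈1.95, Lab V 33/17≈1.94.
Take all of Lab R (9 k$, value 55) ; 23 k$ left.
All 21 k$ of Lab E fit (value 51) ; 2 remain.
Only 2 k$ remain; take 2/6 of Lab Q for value 12×2/6 = 4.
Total value = 110.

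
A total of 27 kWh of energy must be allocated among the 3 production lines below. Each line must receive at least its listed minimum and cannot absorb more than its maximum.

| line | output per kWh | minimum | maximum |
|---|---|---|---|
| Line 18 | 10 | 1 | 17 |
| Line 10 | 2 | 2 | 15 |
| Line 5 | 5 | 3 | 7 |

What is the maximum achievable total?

Meeting every minimum uses 1+2+3 = 6 kWh, leaving 21.
Rank by output per kWh: Line 18 10 > Line 5 5 > Line 10 2.
Line 18: +16 to 17 (cap) → 5 left.
Line 5 takes 4 more to reach its cap of 7 → 1 left.
Line 10: +1 (room for 13) → 3. Pool exhausted.
Total = 10×17 + 2×3 + 5×7 = 211.

211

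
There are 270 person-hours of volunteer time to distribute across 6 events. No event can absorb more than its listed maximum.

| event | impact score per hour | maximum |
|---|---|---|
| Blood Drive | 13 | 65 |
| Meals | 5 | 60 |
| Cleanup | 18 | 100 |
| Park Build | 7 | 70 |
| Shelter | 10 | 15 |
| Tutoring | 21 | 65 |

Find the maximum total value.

4335

Order the events by impact score per hour: Tutoring 21 > Cleanup 18 > Blood Drive 13 > Shelter 10 > Park Build 7 > Meals 5.
Tutoring takes 65 to reach its cap of 65 — 205 left.
Give Cleanup 100 to hit its cap of 100 — 105 left.
Blood Drive takes 65 to reach its cap of 65 — 40 left.
Shelter: +15 to 15 (cap) — 25 left.
Only 25 left; Park Build takes them to reach 25.
Total = 13×65 + 18×100 + 7×25 + 10×15 + 21×65 = 4335.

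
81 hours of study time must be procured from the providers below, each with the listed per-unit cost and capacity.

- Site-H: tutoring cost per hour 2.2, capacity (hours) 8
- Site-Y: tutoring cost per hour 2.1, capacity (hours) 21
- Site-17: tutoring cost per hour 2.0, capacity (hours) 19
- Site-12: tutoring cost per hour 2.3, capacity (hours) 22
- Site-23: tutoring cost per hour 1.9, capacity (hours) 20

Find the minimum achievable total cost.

167.6

Use providers in increasing cost order.
Site-23 at 1.9: take all 20 hours — 61 still needed.
Site-17 (2.0): use full 19 — 42 hours to go.
Site-Y at 2.1: take all 21 hours — 21 still needed.
Site-H (2.2): use full 8 — 13 hours to go.
Site-12 (2.3): take the remaining 13 — done.
Cost = 20×1.9 + 19×2.0 + 21×2.1 + 8×2.2 + 13×2.3 = 167.6.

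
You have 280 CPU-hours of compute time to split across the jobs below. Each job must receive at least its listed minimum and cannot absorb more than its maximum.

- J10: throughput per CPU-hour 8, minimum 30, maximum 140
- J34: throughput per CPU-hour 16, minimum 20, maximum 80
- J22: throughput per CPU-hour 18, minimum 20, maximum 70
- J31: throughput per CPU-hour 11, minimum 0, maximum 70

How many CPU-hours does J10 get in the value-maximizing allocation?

Meeting every minimum uses 30+20+20+0 = 70 CPU-hours, leaving 210.
Highest throughput per CPU-hour first: J22 18 > J34 16 > J31 11 > J10 8.
J22: +50 to 70 (cap) ; 160 left.
J34: +60 to 80 (cap) ; 100 left.
J31 takes 70 more to reach its cap of 70 ; 30 left.
J10 has room for 110 more but only 30 remain, so it gets 60.

60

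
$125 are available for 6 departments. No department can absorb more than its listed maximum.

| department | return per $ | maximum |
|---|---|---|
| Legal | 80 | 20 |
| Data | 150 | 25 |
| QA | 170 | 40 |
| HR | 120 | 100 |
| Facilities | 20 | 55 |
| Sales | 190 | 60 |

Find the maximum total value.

21950

Highest return per $ first: Sales 190 > QA 170 > Data 150 > HR 120 > Legal 80 > Facilities 20.
Sales: +60 to 60 (cap) — 65 left.
QA takes 40 to reach its cap of 40 — 25 left.
Give Data 25 to hit its cap of 25 — 0 left.
Total = 150×25 + 170×40 + 190×60 = 21950.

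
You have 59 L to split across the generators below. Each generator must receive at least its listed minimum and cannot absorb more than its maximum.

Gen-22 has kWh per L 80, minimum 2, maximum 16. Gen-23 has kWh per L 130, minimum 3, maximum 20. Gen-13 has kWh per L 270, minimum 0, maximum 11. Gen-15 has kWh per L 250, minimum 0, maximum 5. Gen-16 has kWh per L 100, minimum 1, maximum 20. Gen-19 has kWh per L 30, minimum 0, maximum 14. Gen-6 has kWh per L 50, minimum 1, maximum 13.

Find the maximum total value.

9030

Meeting every minimum uses 2+3+0+0+1+0+1 = 7 L, leaving 52.
Highest kWh per L first: Gen-13 270 > Gen-15 250 > Gen-23 130 > Gen-16 100 > Gen-22 80 > Gen-6 50 > Gen-19 30.
Gen-13: +11 to 11 (cap) ; 41 left.
Gen-15 takes 5 more to reach its cap of 5 ; 36 left.
Gen-23: +17 to 20 (cap) ; 19 left.
Gen-16: +19 to 20 (cap) ; 0 left.
Total = 80×2 + 130×20 + 270×11 + 250×5 + 100×20 + 50×1 = 9030.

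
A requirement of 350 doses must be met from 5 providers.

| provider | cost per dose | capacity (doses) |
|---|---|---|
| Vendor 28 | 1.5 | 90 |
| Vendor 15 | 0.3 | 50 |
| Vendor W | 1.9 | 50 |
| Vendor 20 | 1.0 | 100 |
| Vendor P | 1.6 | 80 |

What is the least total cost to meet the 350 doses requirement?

Cheapest first:
Vendor 15 at 0.3: take all 50 doses — 300 still needed.
Vendor 20 at 1.0: take all 100 doses — 200 still needed.
Vendor 28 at 1.5: take all 90 doses — 110 still needed.
Vendor P (1.6): use full 80 — 30 doses to go.
Vendor W (1.9): take the remaining 30 — done.
Cost = 50×0.3 + 100×1.0 + 90×1.5 + 80×1.6 + 30×1.9 = 435.

435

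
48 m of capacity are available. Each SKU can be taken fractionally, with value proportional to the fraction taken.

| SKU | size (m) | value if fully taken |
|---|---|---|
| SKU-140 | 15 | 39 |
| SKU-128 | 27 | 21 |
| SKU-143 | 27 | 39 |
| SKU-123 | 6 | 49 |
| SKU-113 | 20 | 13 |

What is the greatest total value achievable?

127

Best value per unit of size first: SKU-123 49/6≈8.17, SKU-140 39/15≈2.6, SKU-143 39/27≈1.44, SKU-128 21/27≈0.778, SKU-113 13/20≈0.65.
All 6 m of SKU-123 fit (value 49) — 42 remain.
All 15 m of SKU-140 fit (value 39) — 27 remain.
Take all of SKU-143 (27 m, value 39) — 0 m left.
Total value = 127.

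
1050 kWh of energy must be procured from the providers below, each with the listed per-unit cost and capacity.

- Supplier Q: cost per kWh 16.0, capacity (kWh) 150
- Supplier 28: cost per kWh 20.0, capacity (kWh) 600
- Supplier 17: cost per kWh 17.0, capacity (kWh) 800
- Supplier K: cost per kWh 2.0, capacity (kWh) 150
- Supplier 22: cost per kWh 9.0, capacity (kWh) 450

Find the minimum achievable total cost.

Fill from the cheapest provider first.
Supplier K (2.0): use full 150 ; 900 kWh to go.
Supplier 22 (9.0): use full 450 ; 450 kWh to go.
Supplier Q (16.0): use full 150 ; 300 kWh to go.
Supplier 17 at 17.0: take 300 of its 800 ; requirement met.
Supplier 28: unused.
Cost = 150×2.0 + 450×9.0 + 150×16.0 + 300×17.0 = 11850.

11850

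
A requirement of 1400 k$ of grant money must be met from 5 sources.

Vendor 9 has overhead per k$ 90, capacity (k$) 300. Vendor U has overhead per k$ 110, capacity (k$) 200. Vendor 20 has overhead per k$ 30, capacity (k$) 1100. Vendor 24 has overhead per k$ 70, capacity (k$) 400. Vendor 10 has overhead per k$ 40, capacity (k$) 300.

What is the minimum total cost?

Cheapest first:
Take 1100 from Vendor 20 at 30 → need 300 more.
Vendor 10 (40): use full 300 → 0 k$ to go.
Vendor 24, Vendor 9, Vendor U: unused.
Cost = 1100×30 + 300×40 = 45000.

45000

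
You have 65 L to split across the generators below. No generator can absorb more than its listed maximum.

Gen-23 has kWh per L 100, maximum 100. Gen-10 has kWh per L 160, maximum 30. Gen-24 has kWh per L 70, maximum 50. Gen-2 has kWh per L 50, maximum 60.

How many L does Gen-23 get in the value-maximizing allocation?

35

Order the generators by kWh per L: Gen-10 160 > Gen-23 100 > Gen-24 70 > Gen-2 50.
Gen-10 takes 30 to reach its cap of 30 → 35 left.
Only 35 left; Gen-23 takes them to reach 35.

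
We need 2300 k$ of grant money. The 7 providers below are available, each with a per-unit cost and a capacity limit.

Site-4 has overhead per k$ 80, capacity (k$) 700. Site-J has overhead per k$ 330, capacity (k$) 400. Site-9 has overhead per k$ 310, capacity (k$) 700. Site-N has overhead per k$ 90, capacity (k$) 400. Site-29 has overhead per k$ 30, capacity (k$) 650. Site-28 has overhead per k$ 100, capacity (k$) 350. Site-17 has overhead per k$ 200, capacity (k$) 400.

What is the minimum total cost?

Fill from the cheapest provider first.
Site-29 (30): use full 650 → 1650 k$ to go.
Site-4 at 80: take all 700 k$ → 950 still needed.
Site-N (90): use full 400 → 550 k$ to go.
Take 350 from Site-28 at 100 → need 200 more.
Site-17 (200): take the remaining 200 → done.
Site-9, Site-J: unused.
Cost = 650×30 + 700×80 + 400×90 + 350×100 + 200×200 = 186500.

186500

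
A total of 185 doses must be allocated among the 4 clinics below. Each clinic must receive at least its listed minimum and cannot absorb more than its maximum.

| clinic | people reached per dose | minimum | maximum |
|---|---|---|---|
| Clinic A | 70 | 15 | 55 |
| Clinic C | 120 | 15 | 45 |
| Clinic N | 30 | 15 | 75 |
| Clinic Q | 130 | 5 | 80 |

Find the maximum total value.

19400

Meeting every minimum uses 15+15+15+5 = 50 doses, leaving 135.
Order the clinics by people reached per dose: Clinic Q 130 > Clinic C 120 > Clinic A 70 > Clinic N 30.
Clinic Q: +75 to 80 (cap) ; 60 left.
Give Clinic C 30 more to hit its cap of 45 ; 30 left.
Clinic A has room for 40 more but only 30 remain, so it gets 45.
Total = 70×45 + 120×45 + 30×15 + 130×80 = 19400.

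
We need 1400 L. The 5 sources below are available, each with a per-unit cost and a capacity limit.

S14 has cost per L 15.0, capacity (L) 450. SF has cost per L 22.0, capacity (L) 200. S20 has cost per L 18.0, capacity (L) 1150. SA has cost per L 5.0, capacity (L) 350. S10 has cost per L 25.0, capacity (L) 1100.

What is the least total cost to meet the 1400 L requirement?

Use sources in increasing cost order.
SA at 5.0: take all 350 L — 1050 still needed.
S14 (15.0): use full 450 — 600 L to go.
S20 at 18.0: take 600 of its 1150 — requirement met.
SF, S10: unused.
Cost = 350×5.0 + 450×15.0 + 600×18.0 = 19300.

19300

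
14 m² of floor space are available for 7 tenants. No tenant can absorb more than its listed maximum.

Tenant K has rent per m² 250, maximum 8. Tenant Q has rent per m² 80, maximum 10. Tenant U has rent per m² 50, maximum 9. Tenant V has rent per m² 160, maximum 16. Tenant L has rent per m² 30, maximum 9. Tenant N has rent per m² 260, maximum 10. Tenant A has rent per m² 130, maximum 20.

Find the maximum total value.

3600

Highest rent per m² first: Tenant N 260 > Tenant K 250 > Tenant V 160 > Tenant A 130 > Tenant Q 80 > Tenant U 50 > Tenant L 30.
Give Tenant N 10 to hit its cap of 10 → 4 left.
Tenant K: +4 (room for 8) → 4. Pool exhausted.
Total = 250×4 + 260×10 = 3600.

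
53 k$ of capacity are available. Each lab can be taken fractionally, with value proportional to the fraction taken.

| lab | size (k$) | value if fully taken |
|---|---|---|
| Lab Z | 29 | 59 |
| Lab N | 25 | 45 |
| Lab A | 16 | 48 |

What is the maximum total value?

Best value per unit of size first: Lab A 48/16≈3, Lab Z 59/29≈2.03, Lab N 45/25≈1.8.
Take all of Lab A (16 k$, value 48) ; 37 k$ left.
All 29 k$ of Lab Z fit (value 59) ; 8 remain.
8 k$ left: a 8/25 share of Lab N gives 45×8/25 = 14.4.
Total value = 121.4.

121.4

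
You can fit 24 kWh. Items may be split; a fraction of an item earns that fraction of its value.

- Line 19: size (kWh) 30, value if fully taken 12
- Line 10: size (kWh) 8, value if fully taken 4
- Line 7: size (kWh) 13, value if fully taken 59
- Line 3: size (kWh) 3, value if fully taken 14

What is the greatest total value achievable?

77

Sort by value density: Line 3 14/3≈4.67, Line 7 59/13≈4.54, Line 10 4/8≈0.5, Line 19 12/30≈0.4.
Take all of Line 3 (3 kWh, value 14) → 21 kWh left.
Take all of Line 7 (13 kWh, value 59) → 8 kWh left.
Take all of Line 10 (8 kWh, value 4) → 0 kWh left.
Total value = 77.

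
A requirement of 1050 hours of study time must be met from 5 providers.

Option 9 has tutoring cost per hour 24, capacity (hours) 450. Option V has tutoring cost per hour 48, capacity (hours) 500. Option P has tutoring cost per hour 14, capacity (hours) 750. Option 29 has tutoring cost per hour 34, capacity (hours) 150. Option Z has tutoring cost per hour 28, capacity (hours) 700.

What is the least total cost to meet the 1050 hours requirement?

17700

Fill from the cheapest provider first.
Take 750 from Option P at 14 — need 300 more.
Option 9 at 24: take 300 of its 450 — requirement met.
Option Z, Option 29, Option V: unused.
Cost = 750×14 + 300×24 = 17700.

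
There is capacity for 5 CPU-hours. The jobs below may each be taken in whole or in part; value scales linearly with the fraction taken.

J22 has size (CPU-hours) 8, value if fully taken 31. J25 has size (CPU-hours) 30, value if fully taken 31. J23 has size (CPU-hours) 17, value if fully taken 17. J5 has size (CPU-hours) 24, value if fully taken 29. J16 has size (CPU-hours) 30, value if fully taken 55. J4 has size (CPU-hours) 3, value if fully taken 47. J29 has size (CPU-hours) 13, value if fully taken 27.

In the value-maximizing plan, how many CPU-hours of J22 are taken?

Rank by value-to-size ratio: J4 47/3≈15.7, J22 31/8≈3.88, J29 27/13≈2.08, J16 55/30≈1.83, J5 29/24≈1.21, J25 31/30≈1.03, J23 17/17≈1.
Take all of J4 (3 CPU-hours, value 47) ; 2 CPU-hours left.
Only 2 CPU-hours remain; take 2/8 of J22 for value 31×2/8 = 7.75.

2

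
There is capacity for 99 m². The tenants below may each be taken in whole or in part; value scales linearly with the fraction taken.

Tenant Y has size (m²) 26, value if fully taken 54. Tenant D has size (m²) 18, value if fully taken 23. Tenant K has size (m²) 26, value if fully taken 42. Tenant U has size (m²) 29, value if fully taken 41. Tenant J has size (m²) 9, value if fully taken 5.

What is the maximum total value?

160

Sort by value density: Tenant Y 54/26≈2.08, Tenant K 42/26≈1.62, Tenant U 41/29≈1.41, Tenant D 23/18≈1.28, Tenant J 5/9≈0.556.
Tenant Y: take in full, 26 m² for value 54 → 73 left.
Take all of Tenant K (26 m², value 42) → 47 m² left.
Tenant U: take in full, 29 m² for value 41 → 18 left.
Take all of Tenant D (18 m², value 23) → 0 m² left.
Total value = 160.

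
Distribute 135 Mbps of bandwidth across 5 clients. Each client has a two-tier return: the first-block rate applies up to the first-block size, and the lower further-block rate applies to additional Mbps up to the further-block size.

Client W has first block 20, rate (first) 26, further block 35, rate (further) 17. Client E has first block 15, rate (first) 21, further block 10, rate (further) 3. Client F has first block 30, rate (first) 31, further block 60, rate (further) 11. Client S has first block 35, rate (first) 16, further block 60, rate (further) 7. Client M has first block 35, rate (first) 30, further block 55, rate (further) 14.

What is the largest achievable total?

3410

Order all 10 blocks by rate: Client F/T1 31 > Client M/T1 30 > Client W/T1 26 > Client E/T1 21 > Client W/T2 17 > Client S/T1 16 > Client M/T2 14 > Client F/T2 11 > Client S/T2 7 > Client E/T2 3.
Client F T1 at 31: fill all 30 ; 105 left.
Client M T1 at 30: fill all 35 ; 70 left.
Fill Client W T1 block (20 at 26) ; 50 left.
Client E T1 at 21: fill all 15 ; 35 left.
Client W/T2 (17): +35 ; 0 left.
Total = 31×30 + 30×35 + 26×20 + 21×15 + 17×35 = 3410.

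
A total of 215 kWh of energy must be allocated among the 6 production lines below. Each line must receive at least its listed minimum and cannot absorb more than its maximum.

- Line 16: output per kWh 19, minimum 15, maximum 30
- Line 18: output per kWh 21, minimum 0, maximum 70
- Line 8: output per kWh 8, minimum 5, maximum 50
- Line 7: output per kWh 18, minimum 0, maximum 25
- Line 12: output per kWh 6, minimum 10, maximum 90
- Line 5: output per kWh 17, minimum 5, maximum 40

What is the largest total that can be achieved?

Meeting every minimum uses 15+0+5+0+10+5 = 35 kWh, leaving 180.
Highest output per kWh first: Line 18 21 > Line 16 19 > Line 7 18 > Line 5 17 > Line 8 8 > Line 12 6.
Line 18 takes 70 more to reach its cap of 70 ; 110 left.
Give Line 16 15 more to hit its cap of 30 ; 95 left.
Line 7: +25 to 25 (cap) ; 70 left.
Line 5 takes 35 more to reach its cap of 40 ; 35 left.
Line 8: +35 (room for 45) → 40. Pool exhausted.
Total = 19×30 + 21×70 + 8×40 + 18×25 + 6×10 + 17×40 = 3550.

3550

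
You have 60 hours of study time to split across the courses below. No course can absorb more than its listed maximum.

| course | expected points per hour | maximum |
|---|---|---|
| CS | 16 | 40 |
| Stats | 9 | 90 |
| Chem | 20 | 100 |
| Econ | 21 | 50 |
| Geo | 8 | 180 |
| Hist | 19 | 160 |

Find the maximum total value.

Highest expected points per hour first: Econ 21 > Chem 20 > Hist 19 > CS 16 > Stats 9 > Geo 8.
Give Econ 50 to hit its cap of 50 → 10 left.
Chem has room for 100 but only 10 remain, so it gets 10.
Total = 20×10 + 21×50 = 1250.

1250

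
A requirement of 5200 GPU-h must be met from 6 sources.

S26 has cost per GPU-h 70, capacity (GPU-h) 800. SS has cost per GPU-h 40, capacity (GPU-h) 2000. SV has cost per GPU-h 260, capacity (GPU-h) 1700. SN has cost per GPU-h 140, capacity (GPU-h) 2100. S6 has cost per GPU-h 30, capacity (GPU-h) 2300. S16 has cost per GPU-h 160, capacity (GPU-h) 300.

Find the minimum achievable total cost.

219000

Use sources in increasing cost order.
S6 (30): use full 2300 ; 2900 GPU-h to go.
Take 2000 from SS at 40 ; need 900 more.
S26 at 70: take all 800 GPU-h ; 100 still needed.
SN at 140: take 100 of its 2100 ; requirement met.
S16, SV: unused.
Cost = 2300×30 + 2000×40 + 800×70 + 100×140 = 219000.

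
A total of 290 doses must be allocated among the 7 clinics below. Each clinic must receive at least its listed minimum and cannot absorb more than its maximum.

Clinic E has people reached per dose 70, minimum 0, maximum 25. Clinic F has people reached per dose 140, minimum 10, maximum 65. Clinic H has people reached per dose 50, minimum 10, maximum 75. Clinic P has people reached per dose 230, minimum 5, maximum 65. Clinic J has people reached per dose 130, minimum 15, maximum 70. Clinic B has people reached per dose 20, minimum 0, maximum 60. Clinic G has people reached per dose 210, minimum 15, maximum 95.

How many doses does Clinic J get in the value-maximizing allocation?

Meeting every minimum uses 0+10+10+5+15+0+15 = 55 doses, leaving 235.
Highest people reached per dose first: Clinic P 230 > Clinic G 210 > Clinic F 140 > Clinic J 130 > Clinic E 70 > Clinic H 50 > Clinic B 20.
Give Clinic P 60 more to hit its cap of 65 ; 175 left.
Give Clinic G 80 more to hit its cap of 95 ; 95 left.
Clinic F: +55 to 65 (cap) ; 40 left.
Clinic J has room for 55 more but only 40 remain, so it gets 55.

55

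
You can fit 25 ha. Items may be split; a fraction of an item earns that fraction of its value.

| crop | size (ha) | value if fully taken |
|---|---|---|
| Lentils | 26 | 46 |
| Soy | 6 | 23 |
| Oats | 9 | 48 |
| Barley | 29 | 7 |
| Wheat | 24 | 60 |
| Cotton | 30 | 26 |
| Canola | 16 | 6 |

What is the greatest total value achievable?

96

Sort by value density: Oats 48/9≈5.33, Soy 23/6≈3.83, Wheat 60/24≈2.5, Lentils 46/26≈1.77, Cotton 26/30≈0.867, Canola 6/16≈0.375, Barley 7/29≈0.241.
Oats: take in full, 9 ha for value 48 ; 16 left.
Take all of Soy (6 ha, value 23) ; 10 ha left.
Fill the last 10 ha with part of Wheat: 10/24 of it earns 25.
Total value = 96.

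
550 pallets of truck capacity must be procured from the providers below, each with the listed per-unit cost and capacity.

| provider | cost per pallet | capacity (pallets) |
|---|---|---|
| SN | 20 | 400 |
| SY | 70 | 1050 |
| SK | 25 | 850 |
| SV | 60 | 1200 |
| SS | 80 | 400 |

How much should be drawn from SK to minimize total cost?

Fill from the cheapest provider first.
Take 400 from SN at 20 ; need 150 more.
Take 150 from SK at 25 to finish.
SV, SY, SS: unused.

150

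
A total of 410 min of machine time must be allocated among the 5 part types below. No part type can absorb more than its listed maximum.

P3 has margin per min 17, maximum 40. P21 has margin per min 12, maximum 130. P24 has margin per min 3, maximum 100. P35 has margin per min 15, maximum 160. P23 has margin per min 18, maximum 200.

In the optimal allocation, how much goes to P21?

10

Highest margin per min first: P23 18 > P3 17 > P35 15 > P21 12 > P24 3.
P23: +200 to 200 (cap) — 210 left.
P3: +40 to 40 (cap) — 170 left.
P35 takes 160 to reach its cap of 160 — 10 left.
P21 has room for 130 but only 10 remain, so it gets 10.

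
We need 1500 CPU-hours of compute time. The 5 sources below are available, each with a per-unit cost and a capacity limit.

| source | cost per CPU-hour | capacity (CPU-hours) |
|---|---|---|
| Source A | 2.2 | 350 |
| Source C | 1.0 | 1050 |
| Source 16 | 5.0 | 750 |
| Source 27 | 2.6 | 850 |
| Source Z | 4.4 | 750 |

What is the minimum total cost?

Cheapest first:
Source C at 1.0: take all 1050 CPU-hours — 450 still needed.
Source A (2.2): use full 350 — 100 CPU-hours to go.
Source 27 (2.6): take the remaining 100 — done.
Source Z, Source 16: unused.
Cost = 1050×1.0 + 350×2.2 + 100×2.6 = 2080.

2080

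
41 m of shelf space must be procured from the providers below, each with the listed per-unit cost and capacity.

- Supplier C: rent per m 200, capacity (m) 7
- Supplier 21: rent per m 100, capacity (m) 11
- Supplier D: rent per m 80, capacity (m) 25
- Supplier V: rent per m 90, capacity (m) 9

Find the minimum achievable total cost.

3510

Use providers in increasing cost order.
Supplier D (80): use full 25 ; 16 m to go.
Supplier V (90): use full 9 ; 7 m to go.
Supplier 21 at 100: take 7 of its 11 ; requirement met.
Supplier C: unused.
Cost = 25×80 + 9×90 + 7×100 = 3510.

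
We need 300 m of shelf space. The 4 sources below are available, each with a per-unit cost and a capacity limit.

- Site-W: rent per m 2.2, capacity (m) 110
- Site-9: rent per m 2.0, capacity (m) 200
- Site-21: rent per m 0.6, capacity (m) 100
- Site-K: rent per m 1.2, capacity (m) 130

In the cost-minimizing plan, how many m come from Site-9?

Fill from the cheapest source first.
Take 100 from Site-21 at 0.6 → need 200 more.
Site-K at 1.2: take all 130 m → 70 still needed.
Take 70 from Site-9 at 2.0 to finish.
Site-W: unused.

70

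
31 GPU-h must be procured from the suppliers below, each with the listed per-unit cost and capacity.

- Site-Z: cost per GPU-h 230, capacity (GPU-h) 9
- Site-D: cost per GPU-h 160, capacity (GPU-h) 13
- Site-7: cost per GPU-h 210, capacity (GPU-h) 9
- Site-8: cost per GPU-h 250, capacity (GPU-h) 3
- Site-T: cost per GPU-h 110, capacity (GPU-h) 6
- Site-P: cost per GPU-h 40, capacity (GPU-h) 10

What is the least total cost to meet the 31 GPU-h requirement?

Fill from the cheapest supplier first.
Take 10 from Site-P at 40 — need 21 more.
Site-T at 110: take all 6 GPU-h — 15 still needed.
Site-D (160): use full 13 — 2 GPU-h to go.
Take 2 from Site-7 at 210 to finish.
Site-Z, Site-8: unused.
Cost = 10×40 + 6×110 + 13×160 + 2×210 = 3560.

3560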